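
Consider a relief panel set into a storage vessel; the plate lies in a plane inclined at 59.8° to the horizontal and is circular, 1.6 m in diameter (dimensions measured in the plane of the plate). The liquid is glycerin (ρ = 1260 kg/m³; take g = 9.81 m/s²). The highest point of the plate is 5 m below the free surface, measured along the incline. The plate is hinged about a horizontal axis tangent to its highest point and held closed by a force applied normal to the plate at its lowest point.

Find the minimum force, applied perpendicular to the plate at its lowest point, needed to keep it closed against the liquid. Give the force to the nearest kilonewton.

P ≈ 64 kN

γ = ρg = 1260 × 9.81 / 1000 = 12.3606 kN/m³.
Let θ = 59.8° be the plate's angle to the horizontal; measure y along the incline from where the plane meets the free surface. Vertical depth h = y·sinθ with sinθ = 0.864275.
The centroid is at the centre, 0.8 m below the top of the plate, so y_c = 5 + 0.8 = 5.8 m and h_c = 5.8 × 0.864275 = 5.01279 m.
A = π(0.8)² = 2.01062 m².
Resultant F = γ·h_c·A = 12.3606 × 5.01279 × 2.01062 = 124.58 kN.
I_c = πr⁴/4 = π × 0.8⁴/4 = 0.321699 m⁴.
Centre of pressure: y_p = y_c + I_c/(y_c·A) = 5.8 + 0.321699/(5.8 × 2.01062) = 5.8 + 0.0275862 = 5.82759 m along the plane.
The resultant acts 0.8 + 0.0275862 = 0.827586 m (along the plate) below the hinge at the top edge, so the moment about the hinge is M = F × 0.827586 = 124.58 × 0.827586 = 103.101 kN·m.
A normal force at the bottom, 1.6 m from the hinge, must supply this moment: P = 103.101/1.6 = 64.4381 kN.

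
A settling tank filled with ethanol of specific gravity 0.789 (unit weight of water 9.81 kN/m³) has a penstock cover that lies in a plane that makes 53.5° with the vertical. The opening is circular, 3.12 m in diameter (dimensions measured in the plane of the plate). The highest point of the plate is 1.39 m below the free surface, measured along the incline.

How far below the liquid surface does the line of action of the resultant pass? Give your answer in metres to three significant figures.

γ = 0.789 × 9.81 = 7.74009 kN/m³.
The plate makes 53.5° with the vertical, i.e. θ = 90° − 53.5° = 36.5° to the horizontal. Measuring y along the incline from the free-surface line, vertical depth h = y·sinθ with sinθ = 0.594823.
The centroid is at the centre, 1.56 m below the top of the plate, so y_c = 1.39 + 1.56 = 2.95 m and h_c = 2.95 × 0.594823 = 1.75473 m.
A = π(1.56)² = 7.64538 m².
Resultant F = γ·h_c·A = 7.74009 × 1.75473 × 7.64538 = 103.838 kN.
I_c = πr⁴/4 = π × 1.56⁴/4 = 4.65145 m⁴.
Centre of pressure: y_p = y_c + I_c/(y_c·A) = 2.95 + 4.65145/(2.95 × 7.64538) = 2.95 + 0.206237 = 3.15624 m along the plane.
Vertically, h_p = y_p·sinθ = 3.15624 × 0.594823 = 1.8774 m.

h_p = 1.88 m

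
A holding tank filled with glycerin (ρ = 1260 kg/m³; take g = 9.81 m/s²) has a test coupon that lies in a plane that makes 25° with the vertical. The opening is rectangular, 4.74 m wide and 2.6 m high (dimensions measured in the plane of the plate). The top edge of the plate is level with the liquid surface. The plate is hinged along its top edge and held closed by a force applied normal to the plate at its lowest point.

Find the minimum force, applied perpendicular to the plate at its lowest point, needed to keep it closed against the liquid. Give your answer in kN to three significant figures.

P ≈ 120 kN

γ = ρg = 1260 × 9.81 / 1000 = 12.3606 kN/m³.
The plate makes 25° with the vertical, i.e. θ = 90° − 25° = 65° to the horizontal. Measuring y along the incline from the free-surface line, vertical depth h = y·sinθ with sinθ = 0.906308.
The centroid lies 2.6/2 = 1.3 m below the top edge, so y_c = 1.3 m and h_c = 1.3 × 0.906308 = 1.1782 m.
A = 4.74 × 2.6 = 12.324 m².
Resultant F = γ·h_c·A = 12.3606 × 1.1782 × 12.324 = 179.478 kN.
I_c = b·h³/12 = 4.74 × 2.6³/12 = 6.94252 m⁴.
Centre of pressure: y_p = y_c + I_c/(y_c·A) = 1.3 + 6.94252/(1.3 × 12.324) = 1.3 + 0.433333 = 1.73333 m along the plane.
The resultant acts 1.3 + 0.433333 = 1.73333 m (along the plate) below the hinge at the top edge, so the moment about the hinge is M = F × 1.73333 = 179.478 × 1.73333 = 311.095 kN·m.
A normal force at the bottom, 2.6 m from the hinge, must supply this moment: P = 311.095/2.6 = 119.652 kN.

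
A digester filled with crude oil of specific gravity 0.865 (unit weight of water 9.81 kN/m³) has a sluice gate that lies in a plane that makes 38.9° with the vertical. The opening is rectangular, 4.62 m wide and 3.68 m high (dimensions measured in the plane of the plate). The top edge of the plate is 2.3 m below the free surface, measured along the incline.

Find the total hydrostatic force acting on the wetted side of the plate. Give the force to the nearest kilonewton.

γ = 0.865 × 9.81 = 8.48565 kN/m³.
The plate makes 38.9° with the vertical, i.e. θ = 90° − 38.9° = 51.1° to the horizontal. Measuring y along the incline from the free-surface line, vertical depth h = y·sinθ with sinθ = 0.778243.
The centroid lies 3.68/2 = 1.84 m below the top edge, so y_c = 2.3 + 1.84 = 4.14 m and h_c = 4.14 × 0.778243 = 3.22193 m.
A = 4.62 × 3.68 = 17.0016 m².
Resultant F = γ·h_c·A = 8.48565 × 3.22193 × 17.0016 = 464.827 kN.

F ≈ 465 kN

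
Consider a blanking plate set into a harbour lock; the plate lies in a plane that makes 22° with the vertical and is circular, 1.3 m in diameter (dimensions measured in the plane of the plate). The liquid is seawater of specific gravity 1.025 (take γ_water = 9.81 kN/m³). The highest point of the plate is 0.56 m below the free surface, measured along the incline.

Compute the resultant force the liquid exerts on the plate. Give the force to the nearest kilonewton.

γ = 1.025 × 9.81 = 10.05525 kN/m³.
The plate makes 22° with the vertical, i.e. θ = 90° − 22° = 68° to the horizontal. Measuring y along the incline from the free-surface line, vertical depth h = y·sinθ with sinθ = 0.927184.
The centroid is at the centre, 0.65 m below the top of the plate, so y_c = 0.56 + 0.65 = 1.21 m and h_c = 1.21 × 0.927184 = 1.12189 m.
A = π(0.65)² = 1.32732 m².
Resultant F = γ·h_c·A = 10.05525 × 1.12189 × 1.32732 = 14.9733 kN.

F ≈ 15 kN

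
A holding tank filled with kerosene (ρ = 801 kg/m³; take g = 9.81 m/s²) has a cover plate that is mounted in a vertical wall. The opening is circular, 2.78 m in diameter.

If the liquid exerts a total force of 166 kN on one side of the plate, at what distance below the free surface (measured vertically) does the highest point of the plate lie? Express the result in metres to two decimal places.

γ = ρg = 801 × 9.81 / 1000 = 7.85781 kN/m³.
A = π(1.39)² = 6.06987 m².
From F = γ·h_c·A, the centroid depth is h_c = 166/(7.85781 × 6.06987) = 3.48038 m.
The centroid is at the centre, 1.39 m below the top of the plate, so the highest point sits at h_top = 3.48038 − 1.39 = 2.09038 m below the surface.

d_top ≈ 2.09 m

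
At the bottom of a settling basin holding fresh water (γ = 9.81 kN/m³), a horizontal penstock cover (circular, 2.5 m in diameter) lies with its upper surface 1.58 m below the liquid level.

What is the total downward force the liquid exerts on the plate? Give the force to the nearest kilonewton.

γ = 9.81 kN/m³.
The plate is horizontal, so pressure is uniform at p = γ·h = 9.81 × 1.58 = 15.4998 kN/m².
A = π(1.25)² = 4.90874 m².
F = p·A = 15.4998 × 4.90874 = 76.0845 kN.

F ≈ 76 kN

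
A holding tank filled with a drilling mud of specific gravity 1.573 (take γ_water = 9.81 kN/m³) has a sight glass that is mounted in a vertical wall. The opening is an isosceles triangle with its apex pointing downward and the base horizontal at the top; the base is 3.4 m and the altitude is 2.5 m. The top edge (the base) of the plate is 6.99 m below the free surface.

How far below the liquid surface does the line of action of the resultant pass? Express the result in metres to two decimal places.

γ = 1.573 × 9.81 = 15.43113 kN/m³.
With the apex down, the centroid sits h/3 = 2.5/3 = 0.833333 m below the base (the top edge), so the centroid depth is h_c = 6.99 + 0.833333 = 7.82333 m.
A = ½ × 3.4 × 2.5 = 4.25 m².
Resultant F = γ·h_c·A = 15.43113 × 7.82333 × 4.25 = 513.072 kN.
I_c = b·h³/36 = 3.4 × 2.5³/36 = 1.47569 m⁴.
Centre of pressure: y_p = y_c + I_c/(y_c·A) = 7.82333 + 1.47569/(7.82333 × 4.25) = 7.82333 + 0.0443828 = 7.86771 m along the plane.

h_p = 7.87 m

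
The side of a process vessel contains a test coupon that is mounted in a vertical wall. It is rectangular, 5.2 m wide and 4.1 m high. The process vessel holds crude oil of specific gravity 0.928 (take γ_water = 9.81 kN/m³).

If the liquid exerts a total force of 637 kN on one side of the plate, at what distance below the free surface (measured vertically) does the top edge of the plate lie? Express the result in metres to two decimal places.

γ = 0.928 × 9.81 = 9.10368 kN/m³.
A = 5.2 × 4.1 = 21.32 m².
From F = γ·h_c·A, the centroid depth is h_c = 637/(9.10368 × 21.32) = 3.28197 m.
The centroid lies 4.1/2 = 2.05 m below the top edge, so the top edge sits at h_top = 3.28197 − 2.05 = 1.23197 m below the surface.

d_top ≈ 1.23 m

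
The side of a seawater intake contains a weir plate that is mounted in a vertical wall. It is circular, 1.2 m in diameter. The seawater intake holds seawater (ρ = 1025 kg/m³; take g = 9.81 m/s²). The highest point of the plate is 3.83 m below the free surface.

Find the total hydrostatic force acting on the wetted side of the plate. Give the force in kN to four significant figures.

F ≈ 50.38 kN

γ = ρg = 1025 × 9.81 / 1000 = 10.05525 kN/m³.
The centroid is at the centre, 0.6 m below the top of the plate, so the centroid depth is h_c = 3.83 + 0.6 = 4.43 m.
A = π(0.6)² = 1.13097 m².
Resultant F = γ·h_c·A = 10.05525 × 4.43 × 1.13097 = 50.3788 kN.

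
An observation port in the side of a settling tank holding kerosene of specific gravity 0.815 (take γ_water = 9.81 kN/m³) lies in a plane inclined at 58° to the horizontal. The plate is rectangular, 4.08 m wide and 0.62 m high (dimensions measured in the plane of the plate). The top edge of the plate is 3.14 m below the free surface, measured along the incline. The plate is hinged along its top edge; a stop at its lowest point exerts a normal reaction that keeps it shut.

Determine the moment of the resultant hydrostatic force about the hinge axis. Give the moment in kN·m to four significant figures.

γ = 0.815 × 9.81 = 7.99515 kN/m³.
Let θ = 58° be the plate's angle to the horizontal; measure y along the incline from where the plane meets the free surface. Vertical depth h = y·sinθ with sinθ = 0.848048.
The centroid lies 0.62/2 = 0.31 m below the top edge, so y_c = 3.14 + 0.31 = 3.45 m and h_c = 3.45 × 0.848048 = 2.92577 m.
A = 4.08 × 0.62 = 2.5296 m².
Resultant F = γ·h_c·A = 7.99515 × 2.92577 × 2.5296 = 59.1723 kN.
I_c = b·h³/12 = 4.08 × 0.62³/12 = 0.0810315 m⁴.
Centre of pressure: y_p = y_c + I_c/(y_c·A) = 3.45 + 0.0810315/(3.45 × 2.5296) = 3.45 + 0.00928502 = 3.45929 m along the plane.
The resultant acts 0.31 + 0.00928502 = 0.319285 m (along the plate) below the hinge at the top edge, so the moment about the hinge is M = F × 0.319285 = 59.1723 × 0.319285 = 18.8928 kN·m.

M ≈ 18.89 kN·m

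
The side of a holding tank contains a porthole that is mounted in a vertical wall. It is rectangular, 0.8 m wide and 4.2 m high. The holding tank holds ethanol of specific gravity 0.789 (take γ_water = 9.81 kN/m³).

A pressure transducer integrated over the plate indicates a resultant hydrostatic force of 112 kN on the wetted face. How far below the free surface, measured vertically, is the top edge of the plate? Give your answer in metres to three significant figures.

d_top ≈ 2.21 m

γ = 0.789 × 9.81 = 7.74009 kN/m³.
A = 0.8 × 4.2 = 3.36 m².
From F = γ·h_c·A, the centroid depth is h_c = 112/(7.74009 × 3.36) = 4.30658 m.
The centroid lies 4.2/2 = 2.1 m below the top edge, so the top edge sits at h_top = 4.30658 − 2.1 = 2.20658 m below the surface.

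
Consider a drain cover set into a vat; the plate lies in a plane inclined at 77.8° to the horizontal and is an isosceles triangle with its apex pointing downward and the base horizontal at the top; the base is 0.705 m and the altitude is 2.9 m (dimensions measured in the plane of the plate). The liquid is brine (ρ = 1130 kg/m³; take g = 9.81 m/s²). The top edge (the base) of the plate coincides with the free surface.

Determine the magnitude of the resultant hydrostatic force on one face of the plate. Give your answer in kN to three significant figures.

γ = ρg = 1130 × 9.81 / 1000 = 11.0853 kN/m³.
Let θ = 77.8° be the plate's angle to the horizontal; measure y along the incline from where the plane meets the free surface. Vertical depth h = y·sinθ with sinθ = 0.977416.
With the apex down, the centroid sits h/3 = 2.9/3 = 0.966667 m below the base (the top edge), so y_c = 0.966667 m and h_c = 0.966667 × 0.977416 = 0.944836 m.
A = ½ × 0.705 × 2.9 = 1.02225 m².
Resultant F = γ·h_c·A = 11.0853 × 0.944836 × 1.02225 = 10.7068 kN.

F ≈ 10.7 kN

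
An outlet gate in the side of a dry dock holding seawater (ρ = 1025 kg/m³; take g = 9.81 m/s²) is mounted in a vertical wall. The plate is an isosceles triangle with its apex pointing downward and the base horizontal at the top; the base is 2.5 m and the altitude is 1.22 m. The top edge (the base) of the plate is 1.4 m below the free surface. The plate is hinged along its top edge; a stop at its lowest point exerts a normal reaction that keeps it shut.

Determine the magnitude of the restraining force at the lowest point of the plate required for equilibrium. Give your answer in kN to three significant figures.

P ≈ 10.3 kN

γ = ρg = 1025 × 9.81 / 1000 = 10.05525 kN/m³.
With the apex down, the centroid sits h/3 = 1.22/3 = 0.406667 m below the base (the top edge), so the centroid depth is h_c = 1.4 + 0.406667 = 1.80667 m.
A = ½ × 2.5 × 1.22 = 1.525 m².
Resultant F = γ·h_c·A = 10.05525 × 1.80667 × 1.525 = 27.7039 kN.
I_c = b·h³/36 = 2.5 × 1.22³/36 = 0.126101 m⁴.
Centre of pressure: y_p = y_c + I_c/(y_c·A) = 1.80667 + 0.126101/(1.80667 × 1.525) = 1.80667 + 0.0457688 = 1.85244 m along the plane.
The resultant acts 0.406667 + 0.0457688 = 0.452436 m (along the plate) below the hinge at the top edge, so the moment about the hinge is M = F × 0.452436 = 27.7039 × 0.452436 = 12.5342 kN·m.
A normal force at the bottom, 1.22 m from the hinge, must supply this moment: P = 12.5342/1.22 = 10.2739 kN.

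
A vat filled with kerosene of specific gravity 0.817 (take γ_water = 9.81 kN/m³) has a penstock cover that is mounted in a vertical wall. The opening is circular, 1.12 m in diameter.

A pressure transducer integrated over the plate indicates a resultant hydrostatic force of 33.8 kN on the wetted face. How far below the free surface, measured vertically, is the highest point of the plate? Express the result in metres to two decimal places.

γ = 0.817 × 9.81 = 8.01477 kN/m³.
A = π(0.56)² = 0.985203 m².
From F = γ·h_c·A, the centroid depth is h_c = 33.8/(8.01477 × 0.985203) = 4.28055 m.
The centroid is at the centre, 0.56 m below the top of the plate, so the highest point sits at h_top = 4.28055 − 0.56 = 3.72055 m below the surface.

d_top ≈ 3.72 m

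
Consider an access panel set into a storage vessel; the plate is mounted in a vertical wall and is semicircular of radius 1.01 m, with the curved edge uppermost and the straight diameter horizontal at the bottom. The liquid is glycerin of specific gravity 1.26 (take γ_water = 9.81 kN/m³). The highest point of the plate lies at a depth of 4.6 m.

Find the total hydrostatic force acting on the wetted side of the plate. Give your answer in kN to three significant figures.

γ = 1.26 × 9.81 = 12.3606 kN/m³.
The centroid lies 4r/(3π) = 0.428657 m above the diameter, so r − 4r/(3π) = 1.01 − 0.428657 = 0.581343 m below the topmost point, so the centroid depth is h_c = 4.6 + 0.581343 = 5.18134 m.
A = πr²/2 = π × 1.01²/2 = 1.60237 m².
Resultant F = γ·h_c·A = 12.3606 × 5.18134 × 1.60237 = 102.623 kN.

F ≈ 103 kN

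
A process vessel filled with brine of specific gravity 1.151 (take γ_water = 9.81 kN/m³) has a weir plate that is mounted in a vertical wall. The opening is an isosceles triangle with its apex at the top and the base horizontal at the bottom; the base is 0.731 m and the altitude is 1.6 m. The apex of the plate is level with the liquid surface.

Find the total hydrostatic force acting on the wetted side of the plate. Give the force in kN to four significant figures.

γ = 1.151 × 9.81 = 11.29131 kN/m³.
With the apex up, the centroid sits 2h/3 = 2 × 1.6/3 = 1.06667 m below the apex, so the centroid depth is h_c = 1.06667 m.
A = ½ × 0.731 × 1.6 = 0.5848 m².
Resultant F = γ·h_c·A = 11.29131 × 1.06667 × 0.5848 = 7.04339 kN.

F ≈ 7.043 kN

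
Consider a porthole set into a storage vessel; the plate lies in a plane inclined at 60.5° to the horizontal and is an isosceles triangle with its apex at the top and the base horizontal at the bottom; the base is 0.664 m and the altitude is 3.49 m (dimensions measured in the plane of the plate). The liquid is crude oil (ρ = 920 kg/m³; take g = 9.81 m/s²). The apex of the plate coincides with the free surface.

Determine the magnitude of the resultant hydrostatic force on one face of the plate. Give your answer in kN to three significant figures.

F ≈ 21.2 kN

γ = ρg = 920 × 9.81 / 1000 = 9.0252 kN/m³.
Let θ = 60.5° be the plate's angle to the horizontal; measure y along the incline from where the plane meets the free surface. Vertical depth h = y·sinθ with sinθ = 0.870356.
With the apex up, the centroid sits 2h/3 = 2 × 3.49/3 = 2.32667 m below the apex, so y_c = 2.32667 m and h_c = 2.32667 × 0.870356 = 2.02503 m.
A = ½ × 0.664 × 3.49 = 1.15868 m².
Resultant F = γ·h_c·A = 9.0252 × 2.02503 × 1.15868 = 21.1764 kN.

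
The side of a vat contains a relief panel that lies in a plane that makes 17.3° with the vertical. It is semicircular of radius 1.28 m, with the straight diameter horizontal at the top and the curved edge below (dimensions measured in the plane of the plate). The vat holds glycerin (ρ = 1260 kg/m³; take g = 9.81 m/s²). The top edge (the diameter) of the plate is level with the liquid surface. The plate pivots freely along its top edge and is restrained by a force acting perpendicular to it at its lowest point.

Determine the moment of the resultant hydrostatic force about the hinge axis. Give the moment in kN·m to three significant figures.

M ≈ 12.4 kN·m

γ = ρg = 1260 × 9.81 / 1000 = 12.3606 kN/m³.
The plate makes 17.3° with the vertical, i.e. θ = 90° − 17.3° = 72.7° to the horizontal. Measuring y along the incline from the free-surface line, vertical depth h = y·sinθ with sinθ = 0.954761.
The centroid of a semicircle lies 4r/(3π) = 0.543249 m from the diameter, here below the top edge, so y_c = 0.543249 m and h_c = 0.543249 × 0.954761 = 0.518673 m.
A = πr²/2 = π × 1.28²/2 = 2.57359 m².
Resultant F = γ·h_c·A = 12.3606 × 0.518673 × 2.57359 = 16.4996 kN.
I_c = (π/8 − 8/(9π))·r⁴ = 0.109757 × 1.28⁴ = 0.294627 m⁴.
Centre of pressure: y_p = y_c + I_c/(y_c·A) = 0.543249 + 0.294627/(0.543249 × 2.57359) = 0.543249 + 0.210734 = 0.753983 m along the plane.
The resultant acts 0.543249 + 0.210734 = 0.753983 m (along the plate) below the hinge at the top edge, so the moment about the hinge is M = F × 0.753983 = 16.4996 × 0.753983 = 12.4404 kN·m.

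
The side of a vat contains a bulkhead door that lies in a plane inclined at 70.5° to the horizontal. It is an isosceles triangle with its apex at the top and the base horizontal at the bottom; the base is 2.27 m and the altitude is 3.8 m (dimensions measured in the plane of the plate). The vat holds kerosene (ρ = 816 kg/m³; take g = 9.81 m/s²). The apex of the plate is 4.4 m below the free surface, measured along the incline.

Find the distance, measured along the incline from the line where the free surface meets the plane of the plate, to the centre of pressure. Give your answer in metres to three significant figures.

y_p = 7.05 m

γ = ρg = 816 × 9.81 / 1000 = 8.00496 kN/m³.
Let θ = 70.5° be the plate's angle to the horizontal; measure y along the incline from where the plane meets the free surface. Vertical depth h = y·sinθ with sinθ = 0.942641.
With the apex up, the centroid sits 2h/3 = 2 × 3.8/3 = 2.53333 m below the apex, so y_c = 4.4 + 2.53333 = 6.93333 m and h_c = 6.93333 × 0.942641 = 6.53564 m.
A = ½ × 2.27 × 3.8 = 4.313 m².
Resultant F = γ·h_c·A = 8.00496 × 6.53564 × 4.313 = 225.646 kN.
I_c = b·h³/36 = 2.27 × 3.8³/36 = 3.45998 m⁴.
Centre of pressure: y_p = y_c + I_c/(y_c·A) = 6.93333 + 3.45998/(6.93333 × 4.313) = 6.93333 + 0.115705 = 7.04903 m along the plane.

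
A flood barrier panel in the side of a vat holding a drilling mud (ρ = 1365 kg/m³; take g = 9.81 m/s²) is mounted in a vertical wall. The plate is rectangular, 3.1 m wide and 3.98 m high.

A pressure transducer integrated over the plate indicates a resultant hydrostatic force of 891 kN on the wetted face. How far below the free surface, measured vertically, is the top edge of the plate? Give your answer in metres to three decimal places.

γ = ρg = 1365 × 9.81 / 1000 = 13.39065 kN/m³.
A = 3.1 × 3.98 = 12.338 m².
From F = γ·h_c·A, the centroid depth is h_c = 891/(13.39065 × 12.338) = 5.39301 m.
The centroid lies 3.98/2 = 1.99 m below the top edge, so the top edge sits at h_top = 5.39301 − 1.99 = 3.40301 m below the surface.

d_top ≈ 3.403 m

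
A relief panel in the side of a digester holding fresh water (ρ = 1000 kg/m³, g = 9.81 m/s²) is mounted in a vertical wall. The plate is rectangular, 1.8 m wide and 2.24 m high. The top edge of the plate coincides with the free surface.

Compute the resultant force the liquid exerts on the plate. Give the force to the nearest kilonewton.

F ≈ 44 kN

γ = ρg = 1000 × 9.81 = 9810 N/m³ = 9.81 kN/m³.
The centroid lies 2.24/2 = 1.12 m below the top edge, so the centroid depth is h_c = 1.12 m.
A = 1.8 × 2.24 = 4.032 m².
Resultant F = γ·h_c·A = 9.81 × 1.12 × 4.032 = 44.3004 kN.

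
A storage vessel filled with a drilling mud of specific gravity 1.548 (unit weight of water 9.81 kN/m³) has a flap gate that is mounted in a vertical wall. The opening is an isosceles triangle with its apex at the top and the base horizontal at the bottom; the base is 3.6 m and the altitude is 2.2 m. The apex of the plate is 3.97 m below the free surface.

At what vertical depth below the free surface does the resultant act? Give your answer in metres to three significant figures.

h_p = 5.49 m

γ = 1.548 × 9.81 = 15.18588 kN/m³.
With the apex up, the centroid sits 2h/3 = 2 × 2.2/3 = 1.46667 m below the apex, so the centroid depth is h_c = 3.97 + 1.46667 = 5.43667 m.
A = ½ × 3.6 × 2.2 = 3.96 m².
Resultant F = γ·h_c·A = 15.18588 × 5.43667 × 3.96 = 326.94 kN.
I_c = b·h³/36 = 3.6 × 2.2³/36 = 1.0648 m⁴.
Centre of pressure: y_p = y_c + I_c/(y_c·A) = 5.43667 + 1.0648/(5.43667 × 3.96) = 5.43667 + 0.0494584 = 5.48613 m along the plane.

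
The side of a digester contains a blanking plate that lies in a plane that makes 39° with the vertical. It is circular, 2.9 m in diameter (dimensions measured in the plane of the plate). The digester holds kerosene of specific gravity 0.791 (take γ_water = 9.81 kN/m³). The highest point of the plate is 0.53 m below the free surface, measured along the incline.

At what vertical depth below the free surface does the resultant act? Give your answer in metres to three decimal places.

γ = 0.791 × 9.81 = 7.75971 kN/m³.
The plate makes 39° with the vertical, i.e. θ = 90° − 39° = 51° to the horizontal. Measuring y along the incline from the free-surface line, vertical depth h = y·sinθ with sinθ = 0.777146.
The centroid is at the centre, 1.45 m below the top of the plate, so y_c = 0.53 + 1.45 = 1.98 m and h_c = 1.98 × 0.777146 = 1.53875 m.
A = π(1.45)² = 6.6052 m².
Resultant F = γ·h_c·A = 7.75971 × 1.53875 × 6.6052 = 78.8678 kN.
I_c = πr⁴/4 = π × 1.45⁴/4 = 3.47186 m⁴.
Centre of pressure: y_p = y_c + I_c/(y_c·A) = 1.98 + 3.47186/(1.98 × 6.6052) = 1.98 + 0.265467 = 2.24547 m along the plane.
Vertically, h_p = y_p·sinθ = 2.24547 × 0.777146 = 1.74506 m.

h_p = 1.745 m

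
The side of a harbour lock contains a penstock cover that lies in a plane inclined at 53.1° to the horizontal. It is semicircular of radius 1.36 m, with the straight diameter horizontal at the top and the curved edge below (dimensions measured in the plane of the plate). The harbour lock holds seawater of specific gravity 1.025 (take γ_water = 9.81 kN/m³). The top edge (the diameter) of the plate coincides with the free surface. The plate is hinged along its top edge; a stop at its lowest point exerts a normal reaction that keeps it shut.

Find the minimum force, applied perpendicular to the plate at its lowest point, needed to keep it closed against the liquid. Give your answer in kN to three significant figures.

γ = 1.025 × 9.81 = 10.05525 kN/m³.
Let θ = 53.1° be the plate's angle to the horizontal; measure y along the incline from where the plane meets the free surface. Vertical depth h = y·sinθ with sinθ = 0.799685.
The centroid of a semicircle lies 4r/(3π) = 0.577202 m from the diameter, here below the top edge, so y_c = 0.577202 m and h_c = 0.577202 × 0.799685 = 0.46158 m.
A = πr²/2 = π × 1.36²/2 = 2.90534 m².
Resultant F = γ·h_c·A = 10.05525 × 0.46158 × 2.90534 = 13.4846 kN.
I_c = (π/8 − 8/(9π))·r⁴ = 0.109757 × 1.36⁴ = 0.375481 m⁴.
Centre of pressure: y_p = y_c + I_c/(y_c·A) = 0.577202 + 0.375481/(0.577202 × 2.90534) = 0.577202 + 0.223905 = 0.801107 m along the plane.
The resultant acts 0.577202 + 0.223905 = 0.801107 m (along the plate) below the hinge at the top edge, so the moment about the hinge is M = F × 0.801107 = 13.4846 × 0.801107 = 10.8026 kN·m.
A normal force at the bottom, 1.36 m from the hinge, must supply this moment: P = 10.8026/1.36 = 7.94309 kN.

P ≈ 7.94 kN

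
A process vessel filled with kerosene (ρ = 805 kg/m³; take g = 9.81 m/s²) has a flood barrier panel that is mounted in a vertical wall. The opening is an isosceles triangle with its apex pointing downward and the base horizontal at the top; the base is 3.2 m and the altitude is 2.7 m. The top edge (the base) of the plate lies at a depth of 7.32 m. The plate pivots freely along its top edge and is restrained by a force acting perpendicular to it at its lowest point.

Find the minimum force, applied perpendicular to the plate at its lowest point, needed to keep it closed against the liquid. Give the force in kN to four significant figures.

γ = ρg = 805 × 9.81 / 1000 = 7.89705 kN/m³.
With the apex down, the centroid sits h/3 = 2.7/3 = 0.9 m below the base (the top edge), so the centroid depth is h_c = 7.32 + 0.9 = 8.22 m.
A = ½ × 3.2 × 2.7 = 4.32 m².
Resultant F = γ·h_c·A = 7.89705 × 8.22 × 4.32 = 280.427 kN.
I_c = b·h³/36 = 3.2 × 2.7³/36 = 1.7496 m⁴.
Centre of pressure: y_p = y_c + I_c/(y_c·A) = 8.22 + 1.7496/(8.22 × 4.32) = 8.22 + 0.0492701 = 8.26927 m along the plane.
The resultant acts 0.9 + 0.0492701 = 0.94927 m (along the plate) below the hinge at the top edge, so the moment about the hinge is M = F × 0.94927 = 280.427 × 0.94927 = 266.201 kN·m.
A normal force at the bottom, 2.7 m from the hinge, must supply this moment: P = 266.201/2.7 = 98.593 kN.

P ≈ 98.59 kN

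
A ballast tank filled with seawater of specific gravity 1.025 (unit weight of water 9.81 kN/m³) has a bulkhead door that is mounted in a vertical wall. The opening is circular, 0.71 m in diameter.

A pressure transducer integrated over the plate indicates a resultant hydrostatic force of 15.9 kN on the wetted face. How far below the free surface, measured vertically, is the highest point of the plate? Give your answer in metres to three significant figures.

γ = 1.025 × 9.81 = 10.05525 kN/m³.
A = π(0.355)² = 0.395919 m².
From F = γ·h_c·A, the centroid depth is h_c = 15.9/(10.05525 × 0.395919) = 3.99391 m.
The centroid is at the centre, 0.355 m below the top of the plate, so the highest point sits at h_top = 3.99391 − 0.355 = 3.63891 m below the surface.

d_top ≈ 3.64 m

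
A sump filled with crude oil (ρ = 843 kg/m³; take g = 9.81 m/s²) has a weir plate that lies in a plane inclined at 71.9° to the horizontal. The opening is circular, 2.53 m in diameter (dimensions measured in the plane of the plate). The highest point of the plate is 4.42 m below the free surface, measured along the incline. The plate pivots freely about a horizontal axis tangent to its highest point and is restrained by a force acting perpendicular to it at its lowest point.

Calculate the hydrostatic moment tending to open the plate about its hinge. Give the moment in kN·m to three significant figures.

γ = ρg = 843 × 9.81 / 1000 = 8.26983 kN/m³.
Let θ = 71.9° be the plate's angle to the horizontal; measure y along the incline from where the plane meets the free surface. Vertical depth h = y·sinθ with sinθ = 0.950516.
The centroid is at the centre, 1.265 m below the top of the plate, so y_c = 4.42 + 1.265 = 5.685 m and h_c = 5.685 × 0.950516 = 5.40368 m.
A = π(1.265)² = 5.02726 m².
Resultant F = γ·h_c·A = 8.26983 × 5.40368 × 5.02726 = 224.656 kN.
I_c = πr⁴/4 = π × 1.265⁴/4 = 2.01118 m⁴.
Centre of pressure: y_p = y_c + I_c/(y_c·A) = 5.685 + 2.01118/(5.685 × 5.02726) = 5.685 + 0.0703703 = 5.75537 m along the plane.
The resultant acts 1.265 + 0.0703703 = 1.33537 m (along the plate) below the hinge at the top edge, so the moment about the hinge is M = F × 1.33537 = 224.656 × 1.33537 = 299.999 kN·m.

M ≈ 300 kN·m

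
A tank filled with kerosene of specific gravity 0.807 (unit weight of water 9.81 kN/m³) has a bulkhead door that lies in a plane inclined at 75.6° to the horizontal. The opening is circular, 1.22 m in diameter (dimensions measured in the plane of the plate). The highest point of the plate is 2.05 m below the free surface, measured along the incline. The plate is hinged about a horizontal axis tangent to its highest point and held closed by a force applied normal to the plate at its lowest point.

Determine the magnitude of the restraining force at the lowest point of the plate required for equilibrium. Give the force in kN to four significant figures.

γ = 0.807 × 9.81 = 7.91667 kN/m³.
Let θ = 75.6° be the plate's angle to the horizontal; measure y along the incline from where the plane meets the free surface. Vertical depth h = y·sinθ with sinθ = 0.968583.
The centroid is at the centre, 0.61 m below the top of the plate, so y_c = 2.05 + 0.61 = 2.66 m and h_c = 2.66 × 0.968583 = 2.57643 m.
A = π(0.61)² = 1.16899 m².
Resultant F = γ·h_c·A = 7.91667 × 2.57643 × 1.16899 = 23.8436 kN.
I_c = πr⁴/4 = π × 0.61⁴/4 = 0.108745 m⁴.
Centre of pressure: y_p = y_c + I_c/(y_c·A) = 2.66 + 0.108745/(2.66 × 1.16899) = 2.66 + 0.0349717 = 2.69497 m along the plane.
The resultant acts 0.61 + 0.0349717 = 0.644972 m (along the plate) below the hinge at the top edge, so the moment about the hinge is M = F × 0.644972 = 23.8436 × 0.644972 = 15.3785 kN·m.
A normal force at the bottom, 1.22 m from the hinge, must supply this moment: P = 15.3785/1.22 = 12.6053 kN.

P ≈ 12.61 kN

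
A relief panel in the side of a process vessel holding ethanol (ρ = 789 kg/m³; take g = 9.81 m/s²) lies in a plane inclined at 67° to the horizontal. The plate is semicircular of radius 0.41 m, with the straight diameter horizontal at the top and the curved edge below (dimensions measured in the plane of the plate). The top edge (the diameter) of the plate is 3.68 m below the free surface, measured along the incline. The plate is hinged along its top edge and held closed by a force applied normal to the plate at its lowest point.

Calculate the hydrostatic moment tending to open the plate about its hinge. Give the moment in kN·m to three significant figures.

γ = ρg = 789 × 9.81 / 1000 = 7.74009 kN/m³.
Let θ = 67° be the plate's angle to the horizontal; measure y along the incline from where the plane meets the free surface. Vertical depth h = y·sinθ with sinθ = 0.920505.
The centroid of a semicircle lies 4r/(3π) = 0.174009 m from the diameter, here below the top edge, so y_c = 3.68 + 0.174009 = 3.85401 m and h_c = 3.85401 × 0.920505 = 3.54764 m.
A = πr²/2 = π × 0.41²/2 = 0.264051 m².
Resultant F = γ·h_c·A = 7.74009 × 3.54764 × 0.264051 = 7.25059 kN.
I_c = (π/8 − 8/(9π))·r⁴ = 0.109757 × 0.41⁴ = 0.00310147 m⁴.
Centre of pressure: y_p = y_c + I_c/(y_c·A) = 3.85401 + 0.00310147/(3.85401 × 0.264051) = 3.85401 + 0.00304766 = 3.85706 m along the plane.
The resultant acts 0.174009 + 0.00304766 = 0.177057 m (along the plate) below the hinge at the top edge, so the moment about the hinge is M = F × 0.177057 = 7.25059 × 0.177057 = 1.28377 kN·m.

M ≈ 1.28 kN·m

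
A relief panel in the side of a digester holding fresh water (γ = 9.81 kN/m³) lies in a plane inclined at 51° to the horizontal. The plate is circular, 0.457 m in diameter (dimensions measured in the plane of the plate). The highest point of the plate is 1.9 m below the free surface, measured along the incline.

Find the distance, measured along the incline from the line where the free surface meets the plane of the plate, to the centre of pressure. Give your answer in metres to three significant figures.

y_p = 2.13 m

γ = 9.81 kN/m³.
Let θ = 51° be the plate's angle to the horizontal; measure y along the incline from where the plane meets the free surface. Vertical depth h = y·sinθ with sinθ = 0.777146.
The centroid is at the centre, 0.2285 m below the top of the plate, so y_c = 1.9 + 0.2285 = 2.1285 m and h_c = 2.1285 × 0.777146 = 1.65416 m.
A = π(0.2285)² = 0.16403 m².
Resultant F = γ·h_c·A = 9.81 × 1.65416 × 0.16403 = 2.66177 kN.
I_c = πr⁴/4 = π × 0.2285⁴/4 = 0.00214109 m⁴.
Centre of pressure: y_p = y_c + I_c/(y_c·A) = 2.1285 + 0.00214109/(2.1285 × 0.16403) = 2.1285 + 0.00613251 = 2.13463 m along the plane.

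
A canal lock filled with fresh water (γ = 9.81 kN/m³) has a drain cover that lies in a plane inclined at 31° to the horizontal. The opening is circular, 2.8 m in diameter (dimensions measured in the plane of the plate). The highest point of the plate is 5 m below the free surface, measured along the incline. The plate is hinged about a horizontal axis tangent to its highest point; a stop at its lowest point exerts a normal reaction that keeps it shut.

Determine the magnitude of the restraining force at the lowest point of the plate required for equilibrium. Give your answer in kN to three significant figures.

γ = 9.81 kN/m³.
Let θ = 31° be the plate's angle to the horizontal; measure y along the incline from where the plane meets the free surface. Vertical depth h = y·sinθ with sinθ = 0.515038.
The centroid is at the centre, 1.4 m below the top of the plate, so y_c = 5 + 1.4 = 6.4 m and h_c = 6.4 × 0.515038 = 3.29624 m.
A = π(1.4)² = 6.15752 m².
Resultant F = γ·h_c·A = 9.81 × 3.29624 × 6.15752 = 199.11 kN.
I_c = πr⁴/4 = π × 1.4⁴/4 = 3.01719 m⁴.
Centre of pressure: y_p = y_c + I_c/(y_c·A) = 6.4 + 3.01719/(6.4 × 6.15752) = 6.4 + 0.0765626 = 6.47656 m along the plane.
The resultant acts 1.4 + 0.0765626 = 1.47656 m (along the plate) below the hinge at the top edge, so the moment about the hinge is M = F × 1.47656 = 199.11 × 1.47656 = 293.998 kN·m.
A normal force at the bottom, 2.8 m from the hinge, must supply this moment: P = 293.998/2.8 = 104.999 kN.

P ≈ 105 kN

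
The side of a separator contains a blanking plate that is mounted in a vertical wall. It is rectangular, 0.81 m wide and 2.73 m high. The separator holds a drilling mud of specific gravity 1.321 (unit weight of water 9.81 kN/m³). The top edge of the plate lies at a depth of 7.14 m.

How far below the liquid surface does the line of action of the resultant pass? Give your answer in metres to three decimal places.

h_p = 8.578 m

γ = 1.321 × 9.81 = 12.95901 kN/m³.
The centroid lies 2.73/2 = 1.365 m below the top edge, so the centroid depth is h_c = 7.14 + 1.365 = 8.505 m.
A = 0.81 × 2.73 = 2.2113 m².
Resultant F = γ·h_c·A = 12.95901 × 8.505 × 2.2113 = 243.721 kN.
I_c = b·h³/12 = 0.81 × 2.73³/12 = 1.37338 m⁴.
Centre of pressure: y_p = y_c + I_c/(y_c·A) = 8.505 + 1.37338/(8.505 × 2.2113) = 8.505 + 0.0730245 = 8.57802 m along the plane.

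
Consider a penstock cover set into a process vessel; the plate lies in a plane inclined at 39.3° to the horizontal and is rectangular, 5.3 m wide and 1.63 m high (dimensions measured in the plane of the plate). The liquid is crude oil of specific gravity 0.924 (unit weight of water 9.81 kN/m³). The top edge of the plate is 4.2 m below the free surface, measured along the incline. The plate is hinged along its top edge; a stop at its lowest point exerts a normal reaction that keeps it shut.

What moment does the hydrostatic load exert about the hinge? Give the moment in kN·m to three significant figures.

γ = 0.924 × 9.81 = 9.06444 kN/m³.
Let θ = 39.3° be the plate's angle to the horizontal; measure y along the incline from where the plane meets the free surface. Vertical depth h = y·sinθ with sinθ = 0.633381.
The centroid lies 1.63/2 = 0.815 m below the top edge, so y_c = 4.2 + 0.815 = 5.015 m and h_c = 5.015 × 0.633381 = 3.17641 m.
A = 5.3 × 1.63 = 8.639 m².
Resultant F = γ·h_c·A = 9.06444 × 3.17641 × 8.639 = 248.737 kN.
I_c = b·h³/12 = 5.3 × 1.63³/12 = 1.91275 m⁴.
Centre of pressure: y_p = y_c + I_c/(y_c·A) = 5.015 + 1.91275/(5.015 × 8.639) = 5.015 + 0.0441493 = 5.05915 m along the plane.
The resultant acts 0.815 + 0.0441493 = 0.859149 m (along the plate) below the hinge at the top edge, so the moment about the hinge is M = F × 0.859149 = 248.737 × 0.859149 = 213.702 kN·m.

M ≈ 214 kN·m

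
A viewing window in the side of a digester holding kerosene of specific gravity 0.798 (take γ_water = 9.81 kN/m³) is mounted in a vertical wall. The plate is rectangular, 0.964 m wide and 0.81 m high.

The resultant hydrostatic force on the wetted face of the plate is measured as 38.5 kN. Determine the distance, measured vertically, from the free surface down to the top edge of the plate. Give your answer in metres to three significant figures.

d_top ≈ 5.89 m

γ = 0.798 × 9.81 = 7.82838 kN/m³.
A = 0.964 × 0.81 = 0.78084 m².
From F = γ·h_c·A, the centroid depth is h_c = 38.5/(7.82838 × 0.78084) = 6.29835 m.
The centroid lies 0.81/2 = 0.405 m below the top edge, so the top edge sits at h_top = 6.29835 − 0.405 = 5.89335 m below the surface.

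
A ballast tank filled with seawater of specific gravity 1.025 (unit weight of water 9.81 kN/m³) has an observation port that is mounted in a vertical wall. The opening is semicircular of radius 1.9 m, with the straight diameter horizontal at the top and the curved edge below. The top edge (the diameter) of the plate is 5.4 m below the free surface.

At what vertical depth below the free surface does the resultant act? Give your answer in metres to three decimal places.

γ = 1.025 × 9.81 = 10.05525 kN/m³.
The centroid of a semicircle lies 4r/(3π) = 0.806385 m from the diameter, here below the top edge, so the centroid depth is h_c = 5.4 + 0.806385 = 6.20639 m.
A = πr²/2 = π × 1.9²/2 = 5.67057 m².
Resultant F = γ·h_c·A = 10.05525 × 6.20639 × 5.67057 = 353.882 kN.
I_c = (π/8 − 8/(9π))·r⁴ = 0.109757 × 1.9⁴ = 1.43036 m⁴.
Centre of pressure: y_p = y_c + I_c/(y_c·A) = 6.20639 + 1.43036/(6.20639 × 5.67057) = 6.20639 + 0.0406424 = 6.24703 m along the plane.

h_p = 6.247 m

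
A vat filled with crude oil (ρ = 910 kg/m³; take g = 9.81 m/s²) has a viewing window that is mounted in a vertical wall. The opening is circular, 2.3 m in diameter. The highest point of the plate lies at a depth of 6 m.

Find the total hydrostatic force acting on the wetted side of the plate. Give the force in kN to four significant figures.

F ≈ 265.2 kN

γ = ρg = 910 × 9.81 / 1000 = 8.9271 kN/m³.
The centroid is at the centre, 1.15 m below the top of the plate, so the centroid depth is h_c = 6 + 1.15 = 7.15 m.
A = π(1.15)² = 4.15476 m².
Resultant F = γ·h_c·A = 8.9271 × 7.15 × 4.15476 = 265.193 kN.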